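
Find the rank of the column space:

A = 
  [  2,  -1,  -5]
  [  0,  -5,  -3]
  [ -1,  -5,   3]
dim(Col(A)) = 3

Row reduce:
R3 → R3 + (1/2)·R1
R3 → R3 - (11/10)·R2
REF = 
  [   2,   -1,   -5]
  [   0,   -5,   -3]
  [   0,    0, 19/5]
Pivot columns: 1, 2, 3 → 3 pivots.
dim(Col(A)) = number of pivot columns = 3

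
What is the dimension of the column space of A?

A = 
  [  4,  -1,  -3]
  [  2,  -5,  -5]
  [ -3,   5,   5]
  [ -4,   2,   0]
dim(Col(A)) = 3

Row reduce:
R2 → R2 - (1/2)·R1
R3 → R3 + (3/4)·R1
R4 → R4 + (1)·R1
R3 → R3 + (17/18)·R2
R4 → R4 + (2/9)·R2
R4 → R4 - (34/5)·R3
REF = 
  [   4,   -1,   -3]
  [   0, -9/2, -7/2]
  [   0,    0, -5/9]
  [   0,    0,    0]
Pivot columns: 1, 2, 3 → 3 pivots.
dim(Col(A)) = number of pivot columns = 3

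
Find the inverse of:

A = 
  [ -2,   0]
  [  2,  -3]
det(A) = (-2)(-3) - (0)(2) = 6
For a 2×2 matrix, A⁻¹ = (1/det(A)) · [[d, -b], [-c, a]]
    = (1/6) · [[-3, 0], [-2, -2]]

A⁻¹ = 
  [-1/2,    0]
  [-1/3, -1/3]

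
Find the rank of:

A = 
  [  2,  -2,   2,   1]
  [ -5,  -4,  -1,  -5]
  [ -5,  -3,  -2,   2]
rank(A) = 3

Row reduce:
R2 → R2 + (5/2)·R1
R3 → R3 + (5/2)·R1
R3 → R3 - (8/9)·R2
REF = 
  [     2,     -2,      2,      1]
  [     0,     -9,      4,   -5/2]
  [     0,      0,   -5/9, 121/18]
Pivot columns: 1, 2, 3 → 3 pivots.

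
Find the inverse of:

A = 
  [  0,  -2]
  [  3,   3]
det(A) = (0)(3) - (-2)(3) = 6
For a 2×2 matrix, A⁻¹ = (1/det(A)) · [[d, -b], [-c, a]]
    = (1/6) · [[3, 2], [-3, 0]]

A⁻¹ = 
  [ 1/2,  1/3]
  [-1/2,    0]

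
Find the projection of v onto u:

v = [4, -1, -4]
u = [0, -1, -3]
v·u = (4)(0) + (-1)(-1) + (-4)(-3) = 13
u·u = (0)² + (-1)² + (-3)² = 10
proj_u(v) = (v·u / u·u) × u = (13/10) × u

proj_u(v) = [0, -13/10, -39/10]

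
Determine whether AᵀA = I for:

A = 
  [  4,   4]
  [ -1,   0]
No

AᵀA = 
  [ 17,  16]
  [ 16,  16]
≠ I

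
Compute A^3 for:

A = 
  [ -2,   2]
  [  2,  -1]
A² = A·A:
A²[1,1] = (-2)(-2) + (2)(2) = 8
A²[1,2] = (-2)(2) + (2)(-1) = -6
A²[2,1] = (2)(-2) + (-1)(2) = -6
A²[2,2] = (2)(2) + (-1)(-1) = 5
A² = 
  [  8,  -6]
  [ -6,   5]

A^3 = A^2·A:
A^3[1,1] = (8)(-2) + (-6)(2) = -28
A^3[1,2] = (8)(2) + (-6)(-1) = 22
A^3[2,1] = (-6)(-2) + (5)(2) = 22
A^3[2,2] = (-6)(2) + (5)(-1) = -17
A^3 = 
  [-28,  22]
  [ 22, -17]

Therefore
A^3 = 
  [-28,  22]
  [ 22, -17]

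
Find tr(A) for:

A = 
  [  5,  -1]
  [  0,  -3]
2

tr(A) = 5 + -3 = 2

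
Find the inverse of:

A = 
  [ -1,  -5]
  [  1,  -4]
det(A) = (-1)(-4) - (-5)(1) = 9
For a 2×2 matrix, A⁻¹ = (1/det(A)) · [[d, -b], [-c, a]]
    = (1/9) · [[-4, 5], [-1, -1]]

A⁻¹ = 
  [-4/9,  5/9]
  [-1/9, -1/9]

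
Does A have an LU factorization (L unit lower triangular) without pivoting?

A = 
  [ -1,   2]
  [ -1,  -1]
Yes.
A[1,1] = -1 ≠ 0, so Gaussian elimination proceeds without a row swap: multiplier ℓ₂₁ = (-1)/(-1) = 1, and U[2,2] = -1 - (1)(2) = -3.
L = 
  [  1,   0]
  [  1,   1]
U = 
  [ -1,   2]
  [  0,  -3]
Check row 2 of LU: [(1)(-1), (1)(2) + (-3)] = [-1, -1] = row 2 of A ✓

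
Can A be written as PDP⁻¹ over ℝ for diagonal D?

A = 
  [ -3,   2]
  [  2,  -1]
Yes

tr(A) = -4, det(A) = -1
Characteristic polynomial: λ² - tr(A)λ + det(A) = λ² + 4λ - 1
λ² + 4λ - 1 = 0  ⇒  λ = (-4 ± √((4)² - 4·(-1)))/2 = (-4 ± √(20))/2
  = -2 + √5,  -2 - √5
Eigenvalues: -2 + √5, -2 - √5  (≈ 0.2361, -4.236)
The two irrational eigenvalues are distinct (simple), so each has alg. mult. = geom. mult. = 1.
Sum of geometric multiplicities equals n, so A has n independent eigenvectors.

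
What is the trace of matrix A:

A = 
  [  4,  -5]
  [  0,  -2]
2

tr(A) = 4 + -2 = 2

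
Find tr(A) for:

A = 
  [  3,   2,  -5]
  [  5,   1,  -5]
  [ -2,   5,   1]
5

tr(A) = 3 + 1 + 1 = 5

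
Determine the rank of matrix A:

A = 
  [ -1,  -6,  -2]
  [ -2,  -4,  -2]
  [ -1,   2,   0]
rank(A) = 2

Row reduce:
R2 → R2 - (2)·R1
R3 → R3 - (1)·R1
R3 → R3 - (1)·R2
REF = 
  [ -1,  -6,  -2]
  [  0,   8,   2]
  [  0,   0,   0]
Pivot columns: 1, 2 → 2 pivots.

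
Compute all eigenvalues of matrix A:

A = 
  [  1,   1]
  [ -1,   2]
tr(A) = 3, det(A) = 3
Characteristic polynomial: λ² - tr(A)λ + det(A) = λ² - 3λ + 3
λ² - 3λ + 3 = 0  ⇒  λ = (3 ± √((-3)² - 4·(3)))/2 = (3 ± √(-3))/2
  = (3 + i√3)/2,  (3 - i√3)/2

λ = (3 + i√3)/2, (3 - i√3)/2  (≈ 1.5 + 0.866i, 1.5 - 0.866i)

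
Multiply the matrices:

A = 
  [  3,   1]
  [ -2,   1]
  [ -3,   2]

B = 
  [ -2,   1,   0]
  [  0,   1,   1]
AB = 
  [ -6,   4,   1]
  [  4,  -1,   1]
  [  6,  -1,   2]

A is 3×2 and B is 2×3, so AB is 3×3. Each entry is (row of A)·(column of B):
AB[1,1] = (3)(-2) + (1)(0) = -6
AB[1,2] = (3)(1) + (1)(1) = 4
AB[1,3] = (3)(0) + (1)(1) = 1
AB[2,1] = (-2)(-2) + (1)(0) = 4
AB[2,2] = (-2)(1) + (1)(1) = -1
AB[2,3] = (-2)(0) + (1)(1) = 1
AB[3,1] = (-3)(-2) + (2)(0) = 6
AB[3,2] = (-3)(1) + (2)(1) = -1
AB[3,3] = (-3)(0) + (2)(1) = 2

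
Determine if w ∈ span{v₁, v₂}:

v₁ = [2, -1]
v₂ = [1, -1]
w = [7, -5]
Yes

Form the augmented matrix and row-reduce:
[v₁|v₂|w] = 
  [  2,   1,   7]
  [ -1,  -1,  -5]
R2 → R2 + (1/2)·R1
REF = 
  [   2,    1,    7]
  [   0, -1/2, -3/2]

No row of the form [0 0 | nonzero], so the system is consistent. Back-substitution gives c₁ = 2, c₂ = 3: w = (2)·v₁ + (3)·v₂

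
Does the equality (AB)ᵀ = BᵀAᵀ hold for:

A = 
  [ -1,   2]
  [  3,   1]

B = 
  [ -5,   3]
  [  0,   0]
Yes

(AB)ᵀ = 
  [  5, -15]
  [ -3,   9]

BᵀAᵀ = 
  [  5, -15]
  [ -3,   9]

Both sides are equal — this is the standard identity (AB)ᵀ = BᵀAᵀ, which holds for all A, B.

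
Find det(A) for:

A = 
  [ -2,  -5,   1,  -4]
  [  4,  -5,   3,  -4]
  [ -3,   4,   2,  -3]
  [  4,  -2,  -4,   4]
-388

Cofactor expansion along row 1: det(A) = a₁₁M₁₁ - a₁₂M₁₂ + a₁₃M₁₃ - a₁₄M₁₄

M₁₁ = det[[-5, 3, -4]; [4, 2, -3]; [-2, -4, 4]]
  = (-5)·((2)(4) - (-3)(-4)) - (3)·((4)(4) - (-3)(-2)) + (-4)·((4)(-4) - (2)(-2))
  = (-5)(-4) - (3)(10) + (-4)(-12)
  = 38
M₁₂ = det[[4, 3, -4]; [-3, 2, -3]; [4, -4, 4]]
  = (4)·((2)(4) - (-3)(-4)) - (3)·((-3)(4) - (-3)(4)) + (-4)·((-3)(-4) - (2)(4))
  = (4)(-4) - (3)(0) + (-4)(4)
  = -32
M₁₃ = det[[4, -5, -4]; [-3, 4, -3]; [4, -2, 4]]
  = (4)·((4)(4) - (-3)(-2)) - (-5)·((-3)(4) - (-3)(4)) + (-4)·((-3)(-2) - (4)(4))
  = (4)(10) - (-5)(0) + (-4)(-10)
  = 80
M₁₄ = det[[4, -5, 3]; [-3, 4, 2]; [4, -2, -4]]
  = (4)·((4)(-4) - (2)(-2)) - (-5)·((-3)(-4) - (2)(4)) + (3)·((-3)(-2) - (4)(4))
  = (4)(-12) - (-5)(4) + (3)(-10)
  = -58

det(A) = (-2)(38) - (-5)(-32) + (1)(80) - (-4)(-58) = -388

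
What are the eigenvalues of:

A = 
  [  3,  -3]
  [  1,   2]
tr(A) = 5, det(A) = 9
Characteristic polynomial: λ² - tr(A)λ + det(A) = λ² - 5λ + 9
λ² - 5λ + 9 = 0  ⇒  λ = (5 ± √((-5)² - 4·(9)))/2 = (5 ± √(-11))/2
  = (5 + i√11)/2,  (5 - i√11)/2

λ = (5 + i√11)/2, (5 - i√11)/2  (≈ 2.5 + 1.658i, 2.5 - 1.658i)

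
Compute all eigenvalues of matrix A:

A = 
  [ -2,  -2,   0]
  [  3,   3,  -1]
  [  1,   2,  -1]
λ = -1, (1 + i√7)/2, (1 - i√7)/2  (≈ -1, 0.5 + 1.323i, 0.5 - 1.323i)

Characteristic polynomial: det(λI - A) = λ³ + λ + 2
Testing integer divisors of the constant term: p(-1) = 0, so (λ + 1) is a factor:
p(λ) = (λ + 1)(λ² - λ + 2)
λ² - λ + 2 = 0  ⇒  λ = (1 ± √((-1)² - 4·(2)))/2 = (1 ± √(-7))/2
  = (1 + i√7)/2,  (1 - i√7)/2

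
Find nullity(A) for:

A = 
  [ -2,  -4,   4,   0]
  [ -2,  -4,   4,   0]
nullity(A) = 3

Row reduce:
R2 → R2 - (1)·R1
REF = 
  [ -2,  -4,   4,   0]
  [  0,   0,   0,   0]
Pivot columns: 1 → 1 pivot.
rank(A) = 1, so nullity(A) = 4 - 1 = 3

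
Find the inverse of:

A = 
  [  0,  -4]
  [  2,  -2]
det(A) = (0)(-2) - (-4)(2) = 8
For a 2×2 matrix, A⁻¹ = (1/det(A)) · [[d, -b], [-c, a]]
    = (1/8) · [[-2, 4], [-2, 0]]

A⁻¹ = 
  [-1/4,  1/2]
  [-1/4,    0]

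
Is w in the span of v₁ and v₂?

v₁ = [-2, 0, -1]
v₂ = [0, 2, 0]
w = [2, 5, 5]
No

Form the augmented matrix and row-reduce:
[v₁|v₂|w] = 
  [ -2,   0,   2]
  [  0,   2,   5]
  [ -1,   0,   5]
R3 → R3 - (1/2)·R1
REF = 
  [ -2,   0,   2]
  [  0,   2,   5]
  [  0,   0,   4]

Row 3 reads [0 0 | 4], i.e. 0 = 4, so the system is inconsistent and w ∉ span{v₁, v₂}.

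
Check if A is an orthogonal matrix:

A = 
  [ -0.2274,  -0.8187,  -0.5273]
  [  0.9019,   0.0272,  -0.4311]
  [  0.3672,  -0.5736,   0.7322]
Yes

AᵀA = 
  [  1,   0.0001,   0]
  [  0.0001,   1,   0]
  [  0,   0,   1]
≈ I (equal to I up to the 4-dp rounding of the entries)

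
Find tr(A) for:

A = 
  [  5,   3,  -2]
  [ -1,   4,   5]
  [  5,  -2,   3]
12

tr(A) = 5 + 4 + 3 = 12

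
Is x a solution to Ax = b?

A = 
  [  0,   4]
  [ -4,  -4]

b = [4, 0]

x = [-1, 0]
No

Ax = [0, 4] ≠ b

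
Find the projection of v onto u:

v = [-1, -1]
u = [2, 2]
v·u = (-1)(2) + (-1)(2) = -4
u·u = (2)² + (2)² = 8
proj_u(v) = (v·u / u·u) × u = (-4/8) × u = (-1/2) × u

proj_u(v) = [-1, -1]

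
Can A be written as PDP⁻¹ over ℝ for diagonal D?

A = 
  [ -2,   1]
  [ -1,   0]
No

tr(A) = -2, det(A) = 1
Characteristic polynomial: λ² - tr(A)λ + det(A) = λ² + 2λ + 1
λ² + 2λ + 1 = (λ + 1)²
Eigenvalues: -1, -1
λ=-1: alg. mult. = 2, geom. mult. = 2 - rank(A - (-1)I) = 2 - 1 = 1
Sum of geometric multiplicities = 1 < n = 2, so there aren't enough independent eigenvectors.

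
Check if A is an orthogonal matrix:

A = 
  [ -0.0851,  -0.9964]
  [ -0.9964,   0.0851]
Yes

AᵀA = 
  [  1.0001,   0]
  [  0,   1.0001]
≈ I (equal to I up to the 4-dp rounding of the entries)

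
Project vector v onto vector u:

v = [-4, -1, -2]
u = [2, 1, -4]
proj_u(v) = [-2/21, -1/21, 4/21]

v·u = (-4)(2) + (-1)(1) + (-2)(-4) = -1
u·u = (2)² + (1)² + (-4)² = 21
proj_u(v) = (v·u / u·u) × u = (-1/21) × u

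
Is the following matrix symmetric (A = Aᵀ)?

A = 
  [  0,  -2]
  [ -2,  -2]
Yes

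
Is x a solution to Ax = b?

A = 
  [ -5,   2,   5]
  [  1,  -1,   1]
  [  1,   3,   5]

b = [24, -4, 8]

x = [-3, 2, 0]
No

Ax = [19, -5, 3] ≠ b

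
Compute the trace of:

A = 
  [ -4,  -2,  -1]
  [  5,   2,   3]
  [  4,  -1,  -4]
-6

tr(A) = -4 + 2 + -4 = -6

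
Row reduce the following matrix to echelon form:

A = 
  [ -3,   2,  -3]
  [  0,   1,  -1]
Row operations:
No row operations needed (already in echelon form).

Resulting echelon form:
REF = 
  [ -3,   2,  -3]
  [  0,   1,  -1]

Rank = 2 (number of non-zero pivot rows).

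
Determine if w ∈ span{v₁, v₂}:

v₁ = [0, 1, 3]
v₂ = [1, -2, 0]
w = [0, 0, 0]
Yes

Form the augmented matrix and row-reduce:
[v₁|v₂|w] = 
  [  0,   1,   0]
  [  1,  -2,   0]
  [  3,   0,   0]
Swap R1 ↔ R2
R3 → R3 - (3)·R1
R3 → R3 - (6)·R2
REF = 
  [  1,  -2,   0]
  [  0,   1,   0]
  [  0,   0,   0]

No row of the form [0 0 | nonzero], so the system is consistent. Back-substitution gives c₁ = 0, c₂ = 0: w = (0)·v₁ + (0)·v₂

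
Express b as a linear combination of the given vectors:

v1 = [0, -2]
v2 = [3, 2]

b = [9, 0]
c1 = 3, c2 = 3

b = 3·v1 + 3·v2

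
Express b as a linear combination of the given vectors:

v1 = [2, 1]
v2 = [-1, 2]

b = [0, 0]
c1 = 0, c2 = 0

b = 0·v1 + 0·v2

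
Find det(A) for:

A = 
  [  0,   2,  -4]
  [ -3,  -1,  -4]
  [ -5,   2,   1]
Cofactor expansion along row 1:
det(A) = (0)·((-1)(1) - (-4)(2)) - (2)·((-3)(1) - (-4)(-5)) + (-4)·((-3)(2) - (-1)(-5))
  = (0)(7) - (2)(-23) + (-4)(-11)
  = 90

det(A) = 90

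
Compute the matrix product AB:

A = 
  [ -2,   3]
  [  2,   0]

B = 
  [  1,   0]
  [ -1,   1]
AB = 
  [ -5,   3]
  [  2,   0]

A is 2×2 and B is 2×2, so AB is 2×2. Each entry is (row of A)·(column of B):
AB[1,1] = (-2)(1) + (3)(-1) = -5
AB[1,2] = (-2)(0) + (3)(1) = 3
AB[2,1] = (2)(1) + (0)(-1) = 2
AB[2,2] = (2)(0) + (0)(1) = 0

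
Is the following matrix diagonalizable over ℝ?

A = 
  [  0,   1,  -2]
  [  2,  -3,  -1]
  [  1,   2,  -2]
No

Characteristic polynomial: det(λI - A) = λ³ + 5λ² + 8λ + 11
By the rational root theorem any rational root is an integer dividing 11; none of those is a root, so p(λ) has no rational roots and hence (being an irreducible cubic) no repeated roots.
Discriminant of the cubic: Δ = -1295
Δ < 0 ⇒ one real eigenvalue and a complex-conjugate pair: λ ≈ -3.631, -0.6845 + 1.6i, -0.6845 - 1.6i
Has complex eigenvalues (not diagonalizable over ℝ).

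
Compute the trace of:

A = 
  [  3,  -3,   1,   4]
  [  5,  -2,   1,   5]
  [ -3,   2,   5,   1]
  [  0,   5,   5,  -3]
3

tr(A) = 3 + -2 + 5 + -3 = 3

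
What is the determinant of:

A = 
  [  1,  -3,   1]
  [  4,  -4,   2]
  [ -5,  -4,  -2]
Cofactor expansion along row 1:
det(A) = (1)·((-4)(-2) - (2)(-4)) - (-3)·((4)(-2) - (2)(-5)) + (1)·((4)(-4) - (-4)(-5))
  = (1)(16) - (-3)(2) + (1)(-36)
  = -14

det(A) = -14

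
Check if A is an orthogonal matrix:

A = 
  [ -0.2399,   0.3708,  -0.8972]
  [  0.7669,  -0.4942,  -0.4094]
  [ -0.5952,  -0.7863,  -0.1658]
Yes

AᵀA = 
  [  1,   0,   0]
  [  0,   1,   0]
  [  0,   0,   1.0001]
≈ I (equal to I up to the 4-dp rounding of the entries)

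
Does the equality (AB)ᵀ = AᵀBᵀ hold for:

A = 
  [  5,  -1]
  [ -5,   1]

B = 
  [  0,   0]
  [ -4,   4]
No

(AB)ᵀ = 
  [  4,  -4]
  [ -4,   4]

AᵀBᵀ = 
  [  0, -40]
  [  0,   8]

The two matrices differ, so (AB)ᵀ ≠ AᵀBᵀ in general. The correct identity is (AB)ᵀ = BᵀAᵀ.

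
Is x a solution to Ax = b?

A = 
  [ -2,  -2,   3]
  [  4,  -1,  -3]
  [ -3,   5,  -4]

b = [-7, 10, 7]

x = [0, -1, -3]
Yes

Ax = [-7, 10, 7] = b ✓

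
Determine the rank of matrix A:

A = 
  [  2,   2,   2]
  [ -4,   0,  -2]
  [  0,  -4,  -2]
rank(A) = 2

Row reduce:
R2 → R2 + (2)·R1
R3 → R3 + (1)·R2
REF = 
  [  2,   2,   2]
  [  0,   4,   2]
  [  0,   0,   0]
Pivot columns: 1, 2 → 2 pivots.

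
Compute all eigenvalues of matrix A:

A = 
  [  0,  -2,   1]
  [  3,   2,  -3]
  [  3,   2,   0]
Characteristic polynomial: det(λI - A) = λ³ - 2λ² + 9λ - 18
Testing integer divisors of the constant term: p(2) = 0, so (λ - 2) is a factor:
p(λ) = (λ - 2)(λ² + 9)
λ² + 9 = 0  ⇒  λ = (0 ± √((0)² - 4·(9)))/2 = (0 ± √(-36))/2
  = 3i,  -3i

λ = 2, 3i, -3i  (≈ 2, 0 + 3i, 0 - 3i)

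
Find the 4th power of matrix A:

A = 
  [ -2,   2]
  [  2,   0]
A^4 = 
  [ 80, -48]
  [-48,  32]

A² = A·A:
A²[1,1] = (-2)(-2) + (2)(2) = 8
A²[1,2] = (-2)(2) + (2)(0) = -4
A²[2,1] = (2)(-2) + (0)(2) = -4
A²[2,2] = (2)(2) + (0)(0) = 4
A² = 
  [  8,  -4]
  [ -4,   4]

A^3 = A^2·A:
A^3[1,1] = (8)(-2) + (-4)(2) = -24
A^3[1,2] = (8)(2) + (-4)(0) = 16
A^3[2,1] = (-4)(-2) + (4)(2) = 16
A^3[2,2] = (-4)(2) + (4)(0) = -8
A^3 = 
  [-24,  16]
  [ 16,  -8]

A^4 = A^3·A:
A^4[1,1] = (-24)(-2) + (16)(2) = 80
A^4[1,2] = (-24)(2) + (16)(0) = -48
A^4[2,1] = (16)(-2) + (-8)(2) = -48
A^4[2,2] = (16)(2) + (-8)(0) = 32
A^4 = 
  [ 80, -48]
  [-48,  32]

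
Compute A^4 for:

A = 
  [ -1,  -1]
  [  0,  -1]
A^4 = 
  [  1,   4]
  [  0,   1]

A² = A·A:
A²[1,1] = (-1)(-1) + (-1)(0) = 1
A²[1,2] = (-1)(-1) + (-1)(-1) = 2
A²[2,1] = (0)(-1) + (-1)(0) = 0
A²[2,2] = (0)(-1) + (-1)(-1) = 1
A² = 
  [  1,   2]
  [  0,   1]

A^3 = A^2·A:
A^3[1,1] = (1)(-1) + (2)(0) = -1
A^3[1,2] = (1)(-1) + (2)(-1) = -3
A^3[2,1] = (0)(-1) + (1)(0) = 0
A^3[2,2] = (0)(-1) + (1)(-1) = -1
A^3 = 
  [ -1,  -3]
  [  0,  -1]

A^4 = A^3·A:
A^4[1,1] = (-1)(-1) + (-3)(0) = 1
A^4[1,2] = (-1)(-1) + (-3)(-1) = 4
A^4[2,1] = (0)(-1) + (-1)(0) = 0
A^4[2,2] = (0)(-1) + (-1)(-1) = 1
A^4 = 
  [  1,   4]
  [  0,   1]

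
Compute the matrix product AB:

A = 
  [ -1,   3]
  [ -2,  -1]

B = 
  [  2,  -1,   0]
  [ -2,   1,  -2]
A is 2×2 and B is 2×3, so AB is 2×3. Each entry is (row of A)·(column of B):
AB[1,1] = (-1)(2) + (3)(-2) = -8
AB[1,2] = (-1)(-1) + (3)(1) = 4
AB[1,3] = (-1)(0) + (3)(-2) = -6
AB[2,1] = (-2)(2) + (-1)(-2) = -2
AB[2,2] = (-2)(-1) + (-1)(1) = 1
AB[2,3] = (-2)(0) + (-1)(-2) = 2

AB = 
  [ -8,   4,  -6]
  [ -2,   1,   2]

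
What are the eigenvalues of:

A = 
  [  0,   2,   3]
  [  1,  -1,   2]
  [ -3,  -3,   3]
λ = -2, 2 + i√14, 2 - i√14  (≈ -2, 2 + 3.742i, 2 - 3.742i)

Characteristic polynomial: det(λI - A) = λ³ - 2λ² + 10λ + 36
Testing integer divisors of the constant term: p(-2) = 0, so (λ + 2) is a factor:
p(λ) = (λ + 2)(λ² - 4λ + 18)
λ² - 4λ + 18 = 0  ⇒  λ = (4 ± √((-4)² - 4·(18)))/2 = (4 ± √(-56))/2
  = 2 + i√14,  2 - i√14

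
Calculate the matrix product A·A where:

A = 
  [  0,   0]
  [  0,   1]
A² = A·A:
A²[1,1] = (0)(0) + (0)(0) = 0
A²[1,2] = (0)(0) + (0)(1) = 0
A²[2,1] = (0)(0) + (1)(0) = 0
A²[2,2] = (0)(0) + (1)(1) = 1
A² = 
  [  0,   0]
  [  0,   1]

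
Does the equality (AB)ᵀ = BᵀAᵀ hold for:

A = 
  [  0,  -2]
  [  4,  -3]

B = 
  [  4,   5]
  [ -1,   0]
Yes

(AB)ᵀ = 
  [  2,  19]
  [  0,  20]

BᵀAᵀ = 
  [  2,  19]
  [  0,  20]

Both sides are equal — this is the standard identity (AB)ᵀ = BᵀAᵀ, which holds for all A, B.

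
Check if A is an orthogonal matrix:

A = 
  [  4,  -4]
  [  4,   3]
No

AᵀA = 
  [ 32,  -4]
  [ -4,  25]
≠ I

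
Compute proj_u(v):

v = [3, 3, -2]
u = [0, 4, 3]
proj_u(v) = [0, 24/25, 18/25]

v·u = (3)(0) + (3)(4) + (-2)(3) = 6
u·u = (0)² + (4)² + (3)² = 25
proj_u(v) = (v·u / u·u) × u = (6/25) × u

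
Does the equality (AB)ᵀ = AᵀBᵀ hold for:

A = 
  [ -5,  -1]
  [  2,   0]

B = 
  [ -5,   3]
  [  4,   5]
No

(AB)ᵀ = 
  [ 21, -10]
  [-20,   6]

AᵀBᵀ = 
  [ 31, -10]
  [  5,  -4]

The two matrices differ, so (AB)ᵀ ≠ AᵀBᵀ in general. The correct identity is (AB)ᵀ = BᵀAᵀ.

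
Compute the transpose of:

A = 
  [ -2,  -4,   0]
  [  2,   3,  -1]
Aᵀ = 
  [ -2,   2]
  [ -4,   3]
  [  0,  -1]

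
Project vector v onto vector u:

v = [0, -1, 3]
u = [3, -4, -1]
proj_u(v) = [3/26, -2/13, -1/26]

v·u = (0)(3) + (-1)(-4) + (3)(-1) = 1
u·u = (3)² + (-4)² + (-1)² = 26
proj_u(v) = (v·u / u·u) × u = (1/26) × u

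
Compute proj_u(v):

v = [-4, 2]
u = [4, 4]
proj_u(v) = [-1, -1]

v·u = (-4)(4) + (2)(4) = -8
u·u = (4)² + (4)² = 32
proj_u(v) = (v·u / u·u) × u = (-8/32) × u = (-1/4) × u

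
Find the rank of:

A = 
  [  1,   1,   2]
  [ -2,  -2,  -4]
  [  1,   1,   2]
Row reduce:
R2 → R2 + (2)·R1
R3 → R3 - (1)·R1
REF = 
  [  1,   1,   2]
  [  0,   0,   0]
  [  0,   0,   0]
Pivot columns: 1 → 1 pivot.

rank(A) = 1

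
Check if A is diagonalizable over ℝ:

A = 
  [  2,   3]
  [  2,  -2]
Yes

tr(A) = 0, det(A) = -10
Characteristic polynomial: λ² - tr(A)λ + det(A) = λ² - 10
λ² - 10 = 0  ⇒  λ = (0 ± √((0)² - 4·(-10)))/2 = (0 ± √(40))/2
  = √10,  -√10
Eigenvalues: √10, -√10  (≈ 3.162, -3.162)
The two irrational eigenvalues are distinct (simple), so each has alg. mult. = geom. mult. = 1.
Sum of geometric multiplicities equals n, so A has n independent eigenvectors.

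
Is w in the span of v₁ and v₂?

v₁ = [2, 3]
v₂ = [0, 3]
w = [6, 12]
Yes

Form the augmented matrix and row-reduce:
[v₁|v₂|w] = 
  [  2,   0,   6]
  [  3,   3,  12]
R2 → R2 - (3/2)·R1
REF = 
  [  2,   0,   6]
  [  0,   3,   3]

No row of the form [0 0 | nonzero], so the system is consistent. Back-substitution gives c₁ = 3, c₂ = 1: w = (3)·v₁ + (1)·v₂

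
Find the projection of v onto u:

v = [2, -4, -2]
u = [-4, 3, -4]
proj_u(v) = [48/41, -36/41, 48/41]

v·u = (2)(-4) + (-4)(3) + (-2)(-4) = -12
u·u = (-4)² + (3)² + (-4)² = 41
proj_u(v) = (v·u / u·u) × u = (-12/41) × u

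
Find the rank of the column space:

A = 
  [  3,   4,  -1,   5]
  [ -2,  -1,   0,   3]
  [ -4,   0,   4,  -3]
Row reduce:
R2 → R2 + (2/3)·R1
R3 → R3 + (4/3)·R1
R3 → R3 - (16/5)·R2
REF = 
  [    3,     4,    -1,     5]
  [    0,   5/3,  -2/3,  19/3]
  [    0,     0,  24/5, -83/5]
Pivot columns: 1, 2, 3 → 3 pivots.
dim(Col(A)) = number of pivot columns = 3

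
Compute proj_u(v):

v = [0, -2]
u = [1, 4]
proj_u(v) = [-8/17, -32/17]

v·u = (0)(1) + (-2)(4) = -8
u·u = (1)² + (4)² = 17
proj_u(v) = (v·u / u·u) × u = (-8/17) × u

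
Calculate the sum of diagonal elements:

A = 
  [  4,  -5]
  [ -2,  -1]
3

tr(A) = 4 + -1 = 3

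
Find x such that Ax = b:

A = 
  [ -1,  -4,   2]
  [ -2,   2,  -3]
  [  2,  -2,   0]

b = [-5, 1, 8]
x = [3, -1, -3]

Row reduce the augmented matrix [A|b]:
R2 → R2 - (2)·R1
R3 → R3 + (2)·R1
R3 → R3 + (1)·R2
REF = 
  [ -1,  -4,   2,  -5]
  [  0,  10,  -7,  11]
  [  0,   0,  -3,   9]

Back-substitution:
x₃ = 9 / (-3) = -3
x₂ = (11 - (-7)(-3)) / 10 = -1
x₁ = (-5 - (-4)(-1) - (2)(-3)) / (-1) = 3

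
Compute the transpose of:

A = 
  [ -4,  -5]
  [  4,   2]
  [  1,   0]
Aᵀ = 
  [ -4,   4,   1]
  [ -5,   2,   0]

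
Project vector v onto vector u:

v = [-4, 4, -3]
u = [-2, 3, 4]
v·u = (-4)(-2) + (4)(3) + (-3)(4) = 8
u·u = (-2)² + (3)² + (4)² = 29
proj_u(v) = (v·u / u·u) × u = (8/29) × u

proj_u(v) = [-16/29, 24/29, 32/29]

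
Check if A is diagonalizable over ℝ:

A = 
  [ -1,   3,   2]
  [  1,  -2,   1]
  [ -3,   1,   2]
No

Characteristic polynomial: det(λI - A) = λ³ + λ² - 2λ + 20
By the rational root theorem any rational root is an integer dividing 20; none of those is a root, so p(λ) has no rational roots and hence (being an irreducible cubic) no repeated roots.
Discriminant of the cubic: Δ = -11564
Δ < 0 ⇒ one real eigenvalue and a complex-conjugate pair: λ ≈ -3.363, 1.182 + 2.133i, 1.182 - 2.133i
Has complex eigenvalues (not diagonalizable over ℝ).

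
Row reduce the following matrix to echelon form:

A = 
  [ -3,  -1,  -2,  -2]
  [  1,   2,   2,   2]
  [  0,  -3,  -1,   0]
Row operations:
R2 → R2 + (1/3)·R1
R3 → R3 + (9/5)·R2

Resulting echelon form:
REF = 
  [  -3,   -1,   -2,   -2]
  [   0,  5/3,  4/3,  4/3]
  [   0,    0,  7/5, 12/5]

Rank = 3 (number of non-zero pivot rows).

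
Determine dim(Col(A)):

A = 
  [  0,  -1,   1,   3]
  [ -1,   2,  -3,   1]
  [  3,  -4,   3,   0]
dim(Col(A)) = 3

Row reduce:
Swap R1 ↔ R2
R3 → R3 + (3)·R1
R3 → R3 + (2)·R2
REF = 
  [ -1,   2,  -3,   1]
  [  0,  -1,   1,   3]
  [  0,   0,  -4,   9]
Pivot columns: 1, 2, 3 → 3 pivots.
dim(Col(A)) = number of pivot columns = 3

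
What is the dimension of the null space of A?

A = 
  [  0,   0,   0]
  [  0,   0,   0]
nullity(A) = 3

Row reduce:
(no row operations needed)
REF = 
  [  0,   0,   0]
  [  0,   0,   0]
Pivot columns: none → 0 pivots.
rank(A) = 0, so nullity(A) = 3 - 0 = 3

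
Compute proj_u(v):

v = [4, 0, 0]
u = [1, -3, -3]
v·u = (4)(1) + (0)(-3) + (0)(-3) = 4
u·u = (1)² + (-3)² + (-3)² = 19
proj_u(v) = (v·u / u·u) × u = (4/19) × u

proj_u(v) = [4/19, -12/19, -12/19]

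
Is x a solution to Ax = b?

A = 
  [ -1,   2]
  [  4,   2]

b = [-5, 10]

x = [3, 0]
No

Ax = [-3, 12] ≠ b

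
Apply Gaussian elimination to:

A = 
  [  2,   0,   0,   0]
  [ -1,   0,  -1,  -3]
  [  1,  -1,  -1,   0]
Row operations:
R2 → R2 + (1/2)·R1
R3 → R3 - (1/2)·R1
Swap R2 ↔ R3

Resulting echelon form:
REF = 
  [  2,   0,   0,   0]
  [  0,  -1,  -1,   0]
  [  0,   0,  -1,  -3]

Rank = 3 (number of non-zero pivot rows).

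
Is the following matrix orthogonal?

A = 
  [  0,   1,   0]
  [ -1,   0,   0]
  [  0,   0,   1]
Yes

AᵀA = 
  [  1,   0,   0]
  [  0,   1,   0]
  [  0,   0,   1]
= I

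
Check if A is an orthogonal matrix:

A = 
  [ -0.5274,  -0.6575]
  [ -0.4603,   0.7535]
No

AᵀA = 
  [  0.4900,  -0.0001]
  [ -0.0001,   1.0001]
≠ I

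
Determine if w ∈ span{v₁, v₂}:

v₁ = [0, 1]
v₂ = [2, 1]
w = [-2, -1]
Yes

Form the augmented matrix and row-reduce:
[v₁|v₂|w] = 
  [  0,   2,  -2]
  [  1,   1,  -1]
Swap R1 ↔ R2
REF = 
  [  1,   1,  -1]
  [  0,   2,  -2]

No row of the form [0 0 | nonzero], so the system is consistent. Back-substitution gives c₁ = 0, c₂ = -1: w = (0)·v₁ + (-1)·v₂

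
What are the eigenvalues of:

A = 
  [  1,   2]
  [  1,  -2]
tr(A) = -1, det(A) = -4
Characteristic polynomial: λ² - tr(A)λ + det(A) = λ² + λ - 4
λ² + λ - 4 = 0  ⇒  λ = (-1 ± √((1)² - 4·(-4)))/2 = (-1 ± √(17))/2
  = (-1 + √17)/2,  (-1 - √17)/2

λ = (-1 + √17)/2, (-1 - √17)/2  (≈ 1.562, -2.562)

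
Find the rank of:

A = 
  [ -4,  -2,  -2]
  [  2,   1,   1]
rank(A) = 1

Row reduce:
R2 → R2 + (1/2)·R1
REF = 
  [ -4,  -2,  -2]
  [  0,   0,   0]
Pivot columns: 1 → 1 pivot.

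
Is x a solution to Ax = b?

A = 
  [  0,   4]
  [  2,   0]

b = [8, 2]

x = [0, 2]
No

Ax = [8, 0] ≠ b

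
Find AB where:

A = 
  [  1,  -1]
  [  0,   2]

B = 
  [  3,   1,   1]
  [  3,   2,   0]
AB = 
  [  0,  -1,   1]
  [  6,   4,   0]

A is 2×2 and B is 2×3, so AB is 2×3. Each entry is (row of A)·(column of B):
AB[1,1] = (1)(3) + (-1)(3) = 0
AB[1,2] = (1)(1) + (-1)(2) = -1
AB[1,3] = (1)(1) + (-1)(0) = 1
AB[2,1] = (0)(3) + (2)(3) = 6
AB[2,2] = (0)(1) + (2)(2) = 4
AB[2,3] = (0)(1) + (2)(0) = 0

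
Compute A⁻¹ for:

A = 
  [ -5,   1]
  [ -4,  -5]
det(A) = (-5)(-5) - (1)(-4) = 29
For a 2×2 matrix, A⁻¹ = (1/det(A)) · [[d, -b], [-c, a]]
    = (1/29) · [[-5, -1], [4, -5]]

A⁻¹ = 
  [-5/29, -1/29]
  [ 4/29, -5/29]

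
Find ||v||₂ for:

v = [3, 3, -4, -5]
7.681

||v||₂ = √((3)² + (3)² + (-4)² + (-5)²) = √59 = 7.681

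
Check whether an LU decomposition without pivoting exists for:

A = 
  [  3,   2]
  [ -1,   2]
Yes.
A[1,1] = 3 ≠ 0, so Gaussian elimination proceeds without a row swap: multiplier ℓ₂₁ = (-1)/(3) = -1/3, and U[2,2] = 2 - (-1/3)(2) = 8/3.
L = 
  [   1,    0]
  [-1/3,    1]
U = 
  [  3,   2]
  [  0, 8/3]
Check row 2 of LU: [(-1/3)(3), (-1/3)(2) + (8/3)] = [-1, 2] = row 2 of A ✓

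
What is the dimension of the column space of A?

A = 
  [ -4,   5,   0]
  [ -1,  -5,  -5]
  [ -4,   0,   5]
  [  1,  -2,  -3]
dim(Col(A)) = 3

Row reduce:
R2 → R2 - (1/4)·R1
R3 → R3 - (1)·R1
R4 → R4 + (1/4)·R1
R3 → R3 - (4/5)·R2
R4 → R4 - (3/25)·R2
R4 → R4 + (4/15)·R3
REF = 
  [   -4,     5,     0]
  [    0, -25/4,    -5]
  [    0,     0,     9]
  [    0,     0,     0]
Pivot columns: 1, 2, 3 → 3 pivots.
dim(Col(A)) = number of pivot columns = 3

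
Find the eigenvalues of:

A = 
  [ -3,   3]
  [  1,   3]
tr(A) = 0, det(A) = -12
Characteristic polynomial: λ² - tr(A)λ + det(A) = λ² - 12
λ² - 12 = 0  ⇒  λ = (0 ± √((0)² - 4·(-12)))/2 = (0 ± √(48))/2
  = 2√3,  -2√3

λ = 2√3, -2√3  (≈ 3.464, -3.464)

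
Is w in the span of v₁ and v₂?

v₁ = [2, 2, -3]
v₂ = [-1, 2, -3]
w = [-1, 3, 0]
No

Form the augmented matrix and row-reduce:
[v₁|v₂|w] = 
  [  2,  -1,  -1]
  [  2,   2,   3]
  [ -3,  -3,   0]
R2 → R2 - (1)·R1
R3 → R3 + (3/2)·R1
R3 → R3 + (3/2)·R2
REF = 
  [  2,  -1,  -1]
  [  0,   3,   4]
  [  0,   0, 9/2]

Row 3 reads [0 0 | 9/2], i.e. 0 = 9/2, so the system is inconsistent and w ∉ span{v₁, v₂}.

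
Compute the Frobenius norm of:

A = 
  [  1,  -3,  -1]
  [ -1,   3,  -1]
||A||_F = 4.69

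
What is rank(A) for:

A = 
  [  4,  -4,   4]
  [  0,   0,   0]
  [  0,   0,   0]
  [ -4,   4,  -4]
rank(A) = 1

Row reduce:
R4 → R4 + (1)·R1
REF = 
  [  4,  -4,   4]
  [  0,   0,   0]
  [  0,   0,   0]
  [  0,   0,   0]
Pivot columns: 1 → 1 pivot.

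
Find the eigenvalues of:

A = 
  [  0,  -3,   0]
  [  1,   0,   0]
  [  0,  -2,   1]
Characteristic polynomial: det(λI - A) = λ³ - λ² + 3λ - 3
Testing integer divisors of the constant term: p(1) = 0, so (λ - 1) is a factor:
p(λ) = (λ - 1)(λ² + 3)
λ² + 3 = 0  ⇒  λ = (0 ± √((0)² - 4·(3)))/2 = (0 ± √(-12))/2
  = i√3,  -i√3

λ = 1, i√3, -i√3  (≈ 1, 0 + 1.732i, 0 - 1.732i)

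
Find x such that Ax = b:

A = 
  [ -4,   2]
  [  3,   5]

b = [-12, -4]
Row reduce the augmented matrix [A|b]:
R2 → R2 + (3/4)·R1
REF = 
  [  -4,    2,  -12]
  [   0, 13/2,  -13]

Back-substitution:
x₂ = (-13) / (13/2) = -2
x₁ = (-12 - (2)(-2)) / (-4) = 2

x = [2, -2]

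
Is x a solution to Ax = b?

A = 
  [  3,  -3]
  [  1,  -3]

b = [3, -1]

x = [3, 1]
No

Ax = [6, 0] ≠ b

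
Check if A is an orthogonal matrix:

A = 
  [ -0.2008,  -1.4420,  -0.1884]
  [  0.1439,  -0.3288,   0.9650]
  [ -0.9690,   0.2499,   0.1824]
No

AᵀA = 
  [  1,   0.0001,  -0.0001]
  [  0.0001,   2.2499,   0]
  [ -0.0001,   0,   1]
≠ I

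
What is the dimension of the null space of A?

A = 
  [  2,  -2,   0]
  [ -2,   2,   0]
nullity(A) = 2

Row reduce:
R2 → R2 + (1)·R1
REF = 
  [  2,  -2,   0]
  [  0,   0,   0]
Pivot columns: 1 → 1 pivot.
rank(A) = 1, so nullity(A) = 3 - 1 = 2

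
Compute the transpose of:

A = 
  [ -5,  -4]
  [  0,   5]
Aᵀ = 
  [ -5,   0]
  [ -4,   5]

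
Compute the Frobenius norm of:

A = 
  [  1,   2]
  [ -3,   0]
||A||_F = 3.742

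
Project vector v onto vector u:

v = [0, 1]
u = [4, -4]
proj_u(v) = [-1/2, 1/2]

v·u = (0)(4) + (1)(-4) = -4
u·u = (4)² + (-4)² = 32
proj_u(v) = (v·u / u·u) × u = (-4/32) × u = (-1/8) × u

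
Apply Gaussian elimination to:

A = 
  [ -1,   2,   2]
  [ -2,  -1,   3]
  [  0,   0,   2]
Row operations:
R2 → R2 - (2)·R1

Resulting echelon form:
REF = 
  [ -1,   2,   2]
  [  0,  -5,  -1]
  [  0,   0,   2]

Rank = 3 (number of non-zero pivot rows).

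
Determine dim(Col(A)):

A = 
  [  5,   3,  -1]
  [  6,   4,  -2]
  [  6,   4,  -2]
Row reduce:
R2 → R2 - (6/5)·R1
R3 → R3 - (6/5)·R1
R3 → R3 - (1)·R2
REF = 
  [   5,    3,   -1]
  [   0,  2/5, -4/5]
  [   0,    0,    0]
Pivot columns: 1, 2 → 2 pivots.
dim(Col(A)) = number of pivot columns = 2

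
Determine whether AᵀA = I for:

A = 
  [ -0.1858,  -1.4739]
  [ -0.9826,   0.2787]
No

AᵀA = 
  [  1,   0]
  [  0,   2.2501]
≠ I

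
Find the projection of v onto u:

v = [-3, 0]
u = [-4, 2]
v·u = (-3)(-4) + (0)(2) = 12
u·u = (-4)² + (2)² = 20
proj_u(v) = (v·u / u·u) × u = (12/20) × u = (3/5) × u

proj_u(v) = [-12/5, 6/5]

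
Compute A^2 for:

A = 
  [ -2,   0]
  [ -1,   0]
A² = A·A:
A²[1,1] = (-2)(-2) + (0)(-1) = 4
A²[1,2] = (-2)(0) + (0)(0) = 0
A²[2,1] = (-1)(-2) + (0)(-1) = 2
A²[2,2] = (-1)(0) + (0)(0) = 0
A² = 
  [  4,   0]
  [  2,   0]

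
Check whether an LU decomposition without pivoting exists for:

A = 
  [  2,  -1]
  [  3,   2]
Yes.
A[1,1] = 2 ≠ 0, so Gaussian elimination proceeds without a row swap: multiplier ℓ₂₁ = (3)/(2) = 3/2, and U[2,2] = 2 - (3/2)(-1) = 7/2.
L = 
  [  1,   0]
  [3/2,   1]
U = 
  [  2,  -1]
  [  0, 7/2]
Check row 2 of LU: [(3/2)(2), (3/2)(-1) + (7/2)] = [3, 2] = row 2 of A ✓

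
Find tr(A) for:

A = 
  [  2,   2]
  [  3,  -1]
1

tr(A) = 2 + -1 = 1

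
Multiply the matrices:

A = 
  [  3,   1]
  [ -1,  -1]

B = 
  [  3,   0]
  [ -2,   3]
A is 2×2 and B is 2×2, so AB is 2×2. Each entry is (row of A)·(column of B):
AB[1,1] = (3)(3) + (1)(-2) = 7
AB[1,2] = (3)(0) + (1)(3) = 3
AB[2,1] = (-1)(3) + (-1)(-2) = -1
AB[2,2] = (-1)(0) + (-1)(3) = -3

AB = 
  [  7,   3]
  [ -1,  -3]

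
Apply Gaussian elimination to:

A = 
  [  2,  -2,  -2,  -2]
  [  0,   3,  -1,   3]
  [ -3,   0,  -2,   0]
Row operations:
R3 → R3 + (3/2)·R1
R3 → R3 + (1)·R2

Resulting echelon form:
REF = 
  [  2,  -2,  -2,  -2]
  [  0,   3,  -1,   3]
  [  0,   0,  -6,   0]

Rank = 3 (number of non-zero pivot rows).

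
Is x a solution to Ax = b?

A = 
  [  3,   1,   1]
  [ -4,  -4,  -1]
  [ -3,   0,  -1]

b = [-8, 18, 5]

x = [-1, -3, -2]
Yes

Ax = [-8, 18, 5] = b ✓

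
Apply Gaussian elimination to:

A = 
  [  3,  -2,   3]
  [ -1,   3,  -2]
Row operations:
R2 → R2 + (1/3)·R1

Resulting echelon form:
REF = 
  [  3,  -2,   3]
  [  0, 7/3,  -1]

Rank = 2 (number of non-zero pivot rows).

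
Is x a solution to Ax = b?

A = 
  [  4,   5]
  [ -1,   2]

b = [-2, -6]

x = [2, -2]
Yes

Ax = [-2, -6] = b ✓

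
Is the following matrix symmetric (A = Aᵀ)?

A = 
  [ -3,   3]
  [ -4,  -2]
No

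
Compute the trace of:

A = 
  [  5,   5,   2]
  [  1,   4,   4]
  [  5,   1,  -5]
4

tr(A) = 5 + 4 + -5 = 4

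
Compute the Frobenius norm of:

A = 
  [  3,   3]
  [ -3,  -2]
||A||_F = 5.568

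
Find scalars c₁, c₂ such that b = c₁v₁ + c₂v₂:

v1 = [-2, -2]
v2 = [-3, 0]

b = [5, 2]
c1 = -1, c2 = -1

b = -1·v1 + -1·v2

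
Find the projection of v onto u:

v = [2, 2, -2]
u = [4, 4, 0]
v·u = (2)(4) + (2)(4) + (-2)(0) = 16
u·u = (4)² + (4)² + (0)² = 32
proj_u(v) = (v·u / u·u) × u = (16/32) × u = (1/2) × u

proj_u(v) = [2, 2, 0]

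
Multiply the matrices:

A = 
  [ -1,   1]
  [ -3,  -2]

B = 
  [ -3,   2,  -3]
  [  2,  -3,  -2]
AB = 
  [  5,  -5,   1]
  [  5,   0,  13]

A is 2×2 and B is 2×3, so AB is 2×3. Each entry is (row of A)·(column of B):
AB[1,1] = (-1)(-3) + (1)(2) = 5
AB[1,2] = (-1)(2) + (1)(-3) = -5
AB[1,3] = (-1)(-3) + (1)(-2) = 1
AB[2,1] = (-3)(-3) + (-2)(2) = 5
AB[2,2] = (-3)(2) + (-2)(-3) = 0
AB[2,3] = (-3)(-3) + (-2)(-2) = 13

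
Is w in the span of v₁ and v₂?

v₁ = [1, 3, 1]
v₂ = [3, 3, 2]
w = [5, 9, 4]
Yes

Form the augmented matrix and row-reduce:
[v₁|v₂|w] = 
  [  1,   3,   5]
  [  3,   3,   9]
  [  1,   2,   4]
R2 → R2 - (3)·R1
R3 → R3 - (1)·R1
R3 → R3 - (1/6)·R2
REF = 
  [  1,   3,   5]
  [  0,  -6,  -6]
  [  0,   0,   0]

No row of the form [0 0 | nonzero], so the system is consistent. Back-substitution gives c₁ = 2, c₂ = 1: w = (2)·v₁ + (1)·v₂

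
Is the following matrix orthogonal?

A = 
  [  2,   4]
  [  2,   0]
No

AᵀA = 
  [  8,   8]
  [  8,  16]
≠ I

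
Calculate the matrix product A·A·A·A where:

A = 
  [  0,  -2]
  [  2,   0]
A² = A·A:
A²[1,1] = (0)(0) + (-2)(2) = -4
A²[1,2] = (0)(-2) + (-2)(0) = 0
A²[2,1] = (2)(0) + (0)(2) = 0
A²[2,2] = (2)(-2) + (0)(0) = -4
A² = 
  [ -4,   0]
  [  0,  -4]

A^3 = A^2·A:
A^3[1,1] = (-4)(0) + (0)(2) = 0
A^3[1,2] = (-4)(-2) + (0)(0) = 8
A^3[2,1] = (0)(0) + (-4)(2) = -8
A^3[2,2] = (0)(-2) + (-4)(0) = 0
A^3 = 
  [  0,   8]
  [ -8,   0]

A^4 = A^3·A:
A^4[1,1] = (0)(0) + (8)(2) = 16
A^4[1,2] = (0)(-2) + (8)(0) = 0
A^4[2,1] = (-8)(0) + (0)(2) = 0
A^4[2,2] = (-8)(-2) + (0)(0) = 16
A^4 = 
  [ 16,   0]
  [  0,  16]

Therefore
A^4 = 
  [ 16,   0]
  [  0,  16]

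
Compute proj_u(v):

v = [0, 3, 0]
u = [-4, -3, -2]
proj_u(v) = [36/29, 27/29, 18/29]

v·u = (0)(-4) + (3)(-3) + (0)(-2) = -9
u·u = (-4)² + (-3)² + (-2)² = 29
proj_u(v) = (v·u / u·u) × u = (-9/29) × u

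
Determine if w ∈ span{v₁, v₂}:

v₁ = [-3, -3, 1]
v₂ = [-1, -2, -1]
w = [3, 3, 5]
No

Form the augmented matrix and row-reduce:
[v₁|v₂|w] = 
  [ -3,  -1,   3]
  [ -3,  -2,   3]
  [  1,  -1,   5]
R2 → R2 - (1)·R1
R3 → R3 + (1/3)·R1
R3 → R3 - (4/3)·R2
REF = 
  [ -3,  -1,   3]
  [  0,  -1,   0]
  [  0,   0,   6]

Row 3 reads [0 0 | 6], i.e. 0 = 6, so the system is inconsistent and w ∉ span{v₁, v₂}.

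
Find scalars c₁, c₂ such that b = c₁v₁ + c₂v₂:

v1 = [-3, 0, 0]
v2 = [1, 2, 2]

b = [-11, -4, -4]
c1 = 3, c2 = -2

b = 3·v1 + -2·v2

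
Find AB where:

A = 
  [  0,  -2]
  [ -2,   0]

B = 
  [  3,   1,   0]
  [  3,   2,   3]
AB = 
  [ -6,  -4,  -6]
  [ -6,  -2,   0]

A is 2×2 and B is 2×3, so AB is 2×3. Each entry is (row of A)·(column of B):
AB[1,1] = (0)(3) + (-2)(3) = -6
AB[1,2] = (0)(1) + (-2)(2) = -4
AB[1,3] = (0)(0) + (-2)(3) = -6
AB[2,1] = (-2)(3) + (0)(3) = -6
AB[2,2] = (-2)(1) + (0)(2) = -2
AB[2,3] = (-2)(0) + (0)(3) = 0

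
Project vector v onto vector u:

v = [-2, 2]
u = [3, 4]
proj_u(v) = [6/25, 8/25]

v·u = (-2)(3) + (2)(4) = 2
u·u = (3)² + (4)² = 25
proj_u(v) = (v·u / u·u) × u = (2/25) × u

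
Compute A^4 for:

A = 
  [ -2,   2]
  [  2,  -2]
A² = A·A:
A²[1,1] = (-2)(-2) + (2)(2) = 8
A²[1,2] = (-2)(2) + (2)(-2) = -8
A²[2,1] = (2)(-2) + (-2)(2) = -8
A²[2,2] = (2)(2) + (-2)(-2) = 8
A² = 
  [  8,  -8]
  [ -8,   8]

A^3 = A^2·A:
A^3[1,1] = (8)(-2) + (-8)(2) = -32
A^3[1,2] = (8)(2) + (-8)(-2) = 32
A^3[2,1] = (-8)(-2) + (8)(2) = 32
A^3[2,2] = (-8)(2) + (8)(-2) = -32
A^3 = 
  [-32,  32]
  [ 32, -32]

A^4 = A^3·A:
A^4[1,1] = (-32)(-2) + (32)(2) = 128
A^4[1,2] = (-32)(2) + (32)(-2) = -128
A^4[2,1] = (32)(-2) + (-32)(2) = -128
A^4[2,2] = (32)(2) + (-32)(-2) = 128
A^4 = 
  [128, -128]
  [-128, 128]

Therefore
A^4 = 
  [128, -128]
  [-128, 128]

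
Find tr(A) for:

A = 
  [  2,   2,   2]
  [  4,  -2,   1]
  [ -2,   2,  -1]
-1

tr(A) = 2 + -2 + -1 = -1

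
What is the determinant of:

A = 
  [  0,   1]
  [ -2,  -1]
2

For a 2×2 matrix, det = ad - bc = (0)(-1) - (1)(-2) = 2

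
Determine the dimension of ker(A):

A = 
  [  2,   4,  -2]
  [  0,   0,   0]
nullity(A) = 2

Row reduce:
(no row operations needed)
REF = 
  [  2,   4,  -2]
  [  0,   0,   0]
Pivot columns: 1 → 1 pivot.
rank(A) = 1, so nullity(A) = 3 - 1 = 2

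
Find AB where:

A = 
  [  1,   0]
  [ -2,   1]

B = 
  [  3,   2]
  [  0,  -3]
AB = 
  [  3,   2]
  [ -6,  -7]

A is 2×2 and B is 2×2, so AB is 2×2. Each entry is (row of A)·(column of B):
AB[1,1] = (1)(3) + (0)(0) = 3
AB[1,2] = (1)(2) + (0)(-3) = 2
AB[2,1] = (-2)(3) + (1)(0) = -6
AB[2,2] = (-2)(2) + (1)(-3) = -7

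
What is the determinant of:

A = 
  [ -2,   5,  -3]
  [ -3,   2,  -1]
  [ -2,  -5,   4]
7

Cofactor expansion along row 1:
det(A) = (-2)·((2)(4) - (-1)(-5)) - (5)·((-3)(4) - (-1)(-2)) + (-3)·((-3)(-5) - (2)(-2))
  = (-2)(3) - (5)(-14) + (-3)(19)
  = 7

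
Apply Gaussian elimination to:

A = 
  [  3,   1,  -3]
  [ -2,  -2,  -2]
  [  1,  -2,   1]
Row operations:
R2 → R2 + (2/3)·R1
R3 → R3 - (1/3)·R1
R3 → R3 - (7/4)·R2

Resulting echelon form:
REF = 
  [   3,    1,   -3]
  [   0, -4/3,   -4]
  [   0,    0,    9]

Rank = 3 (number of non-zero pivot rows).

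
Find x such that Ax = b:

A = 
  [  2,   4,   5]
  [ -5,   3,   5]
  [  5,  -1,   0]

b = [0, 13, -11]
Row reduce the augmented matrix [A|b]:
R2 → R2 + (5/2)·R1
R3 → R3 - (5/2)·R1
R3 → R3 + (11/13)·R2
REF = 
  [    2,     4,     5,     0]
  [    0,    13,  35/2,    13]
  [    0,     0, 30/13,     0]

Back-substitution:
x₃ = 0 / (30/13) = 0
x₂ = (13 - (35/2)(0)) / 13 = 1
x₁ = (0 - (4)(1) - (5)(0)) / 2 = -2

x = [-2, 1, 0]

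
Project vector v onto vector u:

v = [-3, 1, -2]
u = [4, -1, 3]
v·u = (-3)(4) + (1)(-1) + (-2)(3) = -19
u·u = (4)² + (-1)² + (3)² = 26
proj_u(v) = (v·u / u·u) × u = (-19/26) × u

proj_u(v) = [-38/13, 19/26, -57/26]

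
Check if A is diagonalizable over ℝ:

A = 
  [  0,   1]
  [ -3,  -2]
No

tr(A) = -2, det(A) = 3
Characteristic polynomial: λ² - tr(A)λ + det(A) = λ² + 2λ + 3
λ² + 2λ + 3 = 0  ⇒  λ = (-2 ± √((2)² - 4·(3)))/2 = (-2 ± √(-8))/2
  = -1 + i√2,  -1 - i√2
Eigenvalues: -1 + i√2, -1 - i√2  (≈ -1 + 1.414i, -1 - 1.414i)
Has complex eigenvalues (not diagonalizable over ℝ).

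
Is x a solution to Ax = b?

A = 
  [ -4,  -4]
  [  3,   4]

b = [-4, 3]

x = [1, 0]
Yes

Ax = [-4, 3] = b ✓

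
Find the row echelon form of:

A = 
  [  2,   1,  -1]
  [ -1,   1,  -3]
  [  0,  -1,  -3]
Row operations:
R2 → R2 + (1/2)·R1
R3 → R3 + (2/3)·R2

Resulting echelon form:
REF = 
  [    2,     1,    -1]
  [    0,   3/2,  -7/2]
  [    0,     0, -16/3]

Rank = 3 (number of non-zero pivot rows).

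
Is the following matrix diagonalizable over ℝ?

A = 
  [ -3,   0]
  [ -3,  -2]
Yes

tr(A) = -5, det(A) = 6
Characteristic polynomial: λ² - tr(A)λ + det(A) = λ² + 5λ + 6
λ² + 5λ + 6 = (λ + 3)(λ + 2)
Eigenvalues: -2, -3
λ=-3: alg. mult. = 1, geom. mult. = 2 - rank(A - (-3)I) = 2 - 1 = 1
λ=-2: alg. mult. = 1, geom. mult. = 2 - rank(A - (-2)I) = 2 - 1 = 1
Sum of geometric multiplicities equals n, so A has n independent eigenvectors.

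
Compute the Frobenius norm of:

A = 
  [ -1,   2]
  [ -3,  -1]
||A||_F = 3.873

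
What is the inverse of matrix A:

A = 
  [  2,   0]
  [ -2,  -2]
det(A) = (2)(-2) - (0)(-2) = -4
For a 2×2 matrix, A⁻¹ = (1/det(A)) · [[d, -b], [-c, a]]
    = (-1/4) · [[-2, 0], [2, 2]]

A⁻¹ = 
  [ 1/2,    0]
  [-1/2, -1/2]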